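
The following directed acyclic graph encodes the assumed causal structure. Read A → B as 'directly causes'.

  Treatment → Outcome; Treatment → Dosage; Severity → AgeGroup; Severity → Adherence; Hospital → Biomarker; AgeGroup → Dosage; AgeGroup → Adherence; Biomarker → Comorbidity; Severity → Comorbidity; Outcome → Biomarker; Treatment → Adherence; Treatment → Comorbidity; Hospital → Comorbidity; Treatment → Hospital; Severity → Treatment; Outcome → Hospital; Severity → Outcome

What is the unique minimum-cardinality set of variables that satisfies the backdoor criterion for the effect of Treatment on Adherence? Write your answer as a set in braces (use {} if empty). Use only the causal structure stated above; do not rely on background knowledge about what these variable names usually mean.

{Severity}

Variables eligible for adjustment (non-descendants of Treatment, excluding Treatment and Adherence): {AgeGroup, Severity}.
Backdoor paths from Treatment to Adherence:
  P1: Treatment <- Severity -> AgeGroup -> Adherence
  P2: Treatment <- Severity -> Adherence
The empty set is not sufficient: P1 (Treatment <- Severity -> AgeGroup -> Adherence) has no collider blocking it and no conditioned non-collider, so it is open.
Try {Severity}:
  P1: blocked at fork node Severity ∈ conditioning set.
  P2: blocked at fork node Severity ∈ conditioning set.
{Severity} contains no descendant of Treatment and blocks every backdoor path.
No other singleton works — e.g. {AgeGroup} leaves P2 open — so {Severity} is the unique smallest valid adjustment set.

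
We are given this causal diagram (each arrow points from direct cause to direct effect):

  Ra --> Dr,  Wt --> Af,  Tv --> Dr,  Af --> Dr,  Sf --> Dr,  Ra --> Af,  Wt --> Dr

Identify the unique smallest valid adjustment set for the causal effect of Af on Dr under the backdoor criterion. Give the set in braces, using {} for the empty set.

{Ra, Wt}

Variables eligible for adjustment (non-descendants of Af, excluding Af and Dr): {Ra, Sf, Tv, Wt}.
Backdoor paths from Af to Dr:
  P1: Af <- Ra -> Dr
  P2: Af <- Wt -> Dr
The empty set is not sufficient: P1 (Af <- Ra -> Dr) has no collider blocking it and no conditioned non-collider, so it is open.
Try {Ra, Wt}:
  P1: blocked at fork node Ra ∈ conditioning set.
  P2: blocked at fork node Wt ∈ conditioning set.
{Ra, Wt} contains no descendant of Af and blocks every backdoor path.
Every element of {Ra, Wt} is needed (dropping Ra leaves P1 open; dropping Wt leaves P2 open), so no proper subset is valid.
Among all size-2 subsets of the eligible variables, only {Ra, Wt} blocks every backdoor path, so it is the unique smallest valid adjustment set.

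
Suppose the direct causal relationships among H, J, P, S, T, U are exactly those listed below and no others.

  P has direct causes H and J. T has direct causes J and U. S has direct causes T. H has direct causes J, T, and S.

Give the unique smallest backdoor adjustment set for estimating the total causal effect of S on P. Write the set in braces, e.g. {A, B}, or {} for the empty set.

Variables eligible for adjustment (non-descendants of S, excluding S and P): {J, T, U}.
Backdoor paths from S to P:
  P1: S <- T <- J -> H -> P
  P2: S <- T <- J -> P
  P3: S <- T -> H <- J -> P
  P4: S <- T -> H -> P
The empty set is not sufficient: P1 (S <- T <- J -> H -> P) has no collider blocking it and no conditioned non-collider, so it is open.
Try {T}:
  P1: blocked at chain node T ∈ conditioning set.
  P2: blocked at chain node T ∈ conditioning set.
  P3: blocked at fork node T ∈ conditioning set.
  P4: blocked at fork node T ∈ conditioning set.
{T} contains no descendant of S and blocks every backdoor path.
No other singleton works — e.g. {U} leaves P1 open — so {T} is the unique smallest valid adjustment set.

{T}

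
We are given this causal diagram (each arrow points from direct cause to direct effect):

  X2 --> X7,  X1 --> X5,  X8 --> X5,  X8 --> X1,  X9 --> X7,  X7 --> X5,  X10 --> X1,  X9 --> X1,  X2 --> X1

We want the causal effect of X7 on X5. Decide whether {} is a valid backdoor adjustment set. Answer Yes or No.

No

Backdoor paths from X7 to X5 (paths whose first edge points into X7):
  P1: X7 <- X2 -> X1 <- X8 -> X5
  P2: X7 <- X2 -> X1 -> X5
  P3: X7 <- X9 -> X1 <- X8 -> X5
  P4: X7 <- X9 -> X1 -> X5
Condition 1 (no descendant of X7 in the set): holds — descendants of X7 are {X5}; none are in {}.
Condition 2 (every backdoor path blocked by {}):
  P1: blocked at collider X1 (neither it nor any descendant is in the conditioning set).
  P2: open — no interior node is in the conditioning set.
  P3: blocked at collider X1 (neither it nor any descendant is in the conditioning set).
  P4: open — no interior node is in the conditioning set.
{} does not satisfy the backdoor criterion.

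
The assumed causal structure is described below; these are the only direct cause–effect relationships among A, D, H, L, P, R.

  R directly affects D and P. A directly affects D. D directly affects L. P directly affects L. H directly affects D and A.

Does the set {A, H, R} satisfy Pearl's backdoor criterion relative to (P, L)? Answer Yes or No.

Yes

Backdoor paths from P to L (paths whose first edge points into P):
  P1: P <- R -> D -> L
Condition 1 (no descendant of P in the set): holds — descendants of P are {L}; none are in {A, H, R}.
Condition 2 (every backdoor path blocked by {A, H, R}):
  P1: blocked at fork node R ∈ conditioning set.
{A, H, R} satisfies the backdoor criterion.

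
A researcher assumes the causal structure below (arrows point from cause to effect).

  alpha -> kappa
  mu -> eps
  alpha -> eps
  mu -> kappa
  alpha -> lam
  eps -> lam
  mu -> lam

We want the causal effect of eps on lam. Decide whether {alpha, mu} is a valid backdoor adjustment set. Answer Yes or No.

Backdoor paths from eps to lam (paths whose first edge points into eps):
  P1: eps <- alpha -> kappa <- mu -> lam
  P2: eps <- alpha -> lam
  P3: eps <- mu -> kappa <- alpha -> lam
  P4: eps <- mu -> lam
Condition 1 (no descendant of eps in the set): holds — descendants of eps are {lam}; none are in {alpha, mu}.
Condition 2 (every backdoor path blocked by {alpha, mu}):
  P1: blocked at fork node alpha ∈ conditioning set.
  P2: blocked at fork node alpha ∈ conditioning set.
  P3: blocked at fork node mu ∈ conditioning set.
  P4: blocked at fork node mu ∈ conditioning set.
{alpha, mu} satisfies the backdoor criterion.

Yes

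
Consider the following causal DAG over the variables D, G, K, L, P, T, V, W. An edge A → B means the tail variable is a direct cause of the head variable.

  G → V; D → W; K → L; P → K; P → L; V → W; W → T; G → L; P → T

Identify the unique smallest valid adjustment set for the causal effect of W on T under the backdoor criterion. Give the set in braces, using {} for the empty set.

{}

Variables eligible for adjustment (non-descendants of W, excluding W and T): {D, G, K, L, P, V}.
Backdoor paths from W to T:
  P1: W <- V <- G -> L <- P -> T
  P2: W <- V <- G -> L <- K <- P -> T
Each backdoor path contains an unconditioned collider, so every path is already blocked with the empty conditioning set:
  P1: blocked at collider L (neither it nor any descendant is in the conditioning set).
  P2: blocked at collider L (neither it nor any descendant is in the conditioning set).
The empty set is therefore the unique smallest valid set.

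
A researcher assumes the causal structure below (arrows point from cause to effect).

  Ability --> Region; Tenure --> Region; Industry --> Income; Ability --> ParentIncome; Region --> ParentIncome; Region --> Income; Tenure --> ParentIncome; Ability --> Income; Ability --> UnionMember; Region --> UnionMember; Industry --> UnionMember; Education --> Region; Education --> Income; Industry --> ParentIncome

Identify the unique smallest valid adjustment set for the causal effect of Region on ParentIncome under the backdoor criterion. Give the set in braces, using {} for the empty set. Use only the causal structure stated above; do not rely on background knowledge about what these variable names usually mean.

{Ability, Tenure}

Variables eligible for adjustment (non-descendants of Region, excluding Region and ParentIncome): {Ability, Education, Industry, Tenure}.
Backdoor paths from Region to ParentIncome:
  P1: Region <- Ability -> ParentIncome
  P2: Region <- Ability -> Income <- Industry -> ParentIncome
  P3: Region <- Ability -> UnionMember <- Industry -> ParentIncome
  P4: Region <- Tenure -> ParentIncome
  P5: Region <- Education -> Income <- Ability -> ParentIncome
  P6: Region <- Education -> Income <- Ability -> UnionMember <- Industry -> ParentIncome
  P7: Region <- Education -> Income <- Industry -> ParentIncome
  P8: Region <- Education -> Income <- Industry -> UnionMember <- Ability -> ParentIncome
The empty set is not sufficient: P1 (Region <- Ability -> ParentIncome) has no collider blocking it and no conditioned non-collider, so it is open.
Try {Ability, Tenure}:
  P1: blocked at fork node Ability ∈ conditioning set.
  P2: blocked at fork node Ability ∈ conditioning set.
  P3: blocked at fork node Ability ∈ conditioning set.
  P4: blocked at fork node Tenure ∈ conditioning set.
  P5: blocked at collider Income (neither it nor any descendant is in the conditioning set).
  P6: blocked at collider Income (neither it nor any descendant is in the conditioning set).
  P7: blocked at collider Income (neither it nor any descendant is in the conditioning set).
  P8: blocked at collider Income (neither it nor any descendant is in the conditioning set).
{Ability, Tenure} contains no descendant of Region and blocks every backdoor path.
Every element of {Ability, Tenure} is needed (dropping Ability leaves P1 open; dropping Tenure leaves P4 open), so no proper subset is valid.
Among all size-2 subsets of the eligible variables, only {Ability, Tenure} blocks every backdoor path, so it is the unique smallest valid adjustment set.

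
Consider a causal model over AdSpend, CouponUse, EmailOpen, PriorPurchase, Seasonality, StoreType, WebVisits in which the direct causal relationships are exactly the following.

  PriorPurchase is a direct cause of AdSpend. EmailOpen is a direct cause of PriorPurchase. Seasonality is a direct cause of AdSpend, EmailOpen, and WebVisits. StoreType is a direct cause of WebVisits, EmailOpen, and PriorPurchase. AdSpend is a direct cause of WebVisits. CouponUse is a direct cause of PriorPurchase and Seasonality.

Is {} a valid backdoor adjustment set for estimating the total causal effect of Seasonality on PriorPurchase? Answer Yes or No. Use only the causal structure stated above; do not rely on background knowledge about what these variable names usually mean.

No

Backdoor paths from Seasonality to PriorPurchase (paths whose first edge points into Seasonality):
  P1: Seasonality <- CouponUse -> PriorPurchase
Condition 1 (no descendant of Seasonality in the set): holds — descendants of Seasonality are {AdSpend, EmailOpen, PriorPurchase, WebVisits}; none are in {}.
Condition 2 (every backdoor path blocked by {}):
  P1: open — no interior node is in the conditioning set.
{} does not satisfy the backdoor criterion.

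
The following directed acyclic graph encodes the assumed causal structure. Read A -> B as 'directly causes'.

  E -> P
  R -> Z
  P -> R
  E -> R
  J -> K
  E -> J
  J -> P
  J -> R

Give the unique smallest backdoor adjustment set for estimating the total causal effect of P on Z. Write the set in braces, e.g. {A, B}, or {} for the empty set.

{E, J}

Variables eligible for adjustment (non-descendants of P, excluding P and Z): {E, J, K}.
Backdoor paths from P to Z:
  P1: P <- E -> J -> R -> Z
  P2: P <- E -> R -> Z
  P3: P <- J <- E -> R -> Z
  P4: P <- J -> R -> Z
The empty set is not sufficient: P1 (P <- E -> J -> R -> Z) has no collider blocking it and no conditioned non-collider, so it is open.
Try {E, J}:
  P1: blocked at fork node E ∈ conditioning set.
  P2: blocked at fork node E ∈ conditioning set.
  P3: blocked at chain node J ∈ conditioning set.
  P4: blocked at fork node J ∈ conditioning set.
{E, J} contains no descendant of P and blocks every backdoor path.
Every element of {E, J} is needed (dropping E leaves P2 open; dropping J leaves P4 open), so no proper subset is valid.
Among all size-2 subsets of the eligible variables, only {E, J} blocks every backdoor path, so it is the unique smallest valid adjustment set.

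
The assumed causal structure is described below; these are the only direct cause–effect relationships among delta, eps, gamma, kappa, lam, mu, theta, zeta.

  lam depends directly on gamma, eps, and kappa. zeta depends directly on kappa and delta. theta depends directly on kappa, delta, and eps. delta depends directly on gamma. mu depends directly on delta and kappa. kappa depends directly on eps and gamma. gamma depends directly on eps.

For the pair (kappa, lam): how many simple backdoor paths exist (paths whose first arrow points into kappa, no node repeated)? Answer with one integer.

6

A backdoor path from kappa to lam is any simple undirected path whose first edge points into kappa (i.e. leaves kappa via a parent).
Parents of kappa: {eps, gamma}.
Enumerating:
  P1: kappa <- eps -> gamma -> lam
  P2: kappa <- eps -> theta <- delta <- gamma -> lam
  P3: kappa <- eps -> lam
  P4: kappa <- gamma <- eps -> lam
  P5: kappa <- gamma -> delta -> theta <- eps -> lam
  P6: kappa <- gamma -> lam
That exhausts the simple backdoor paths. Count: 6.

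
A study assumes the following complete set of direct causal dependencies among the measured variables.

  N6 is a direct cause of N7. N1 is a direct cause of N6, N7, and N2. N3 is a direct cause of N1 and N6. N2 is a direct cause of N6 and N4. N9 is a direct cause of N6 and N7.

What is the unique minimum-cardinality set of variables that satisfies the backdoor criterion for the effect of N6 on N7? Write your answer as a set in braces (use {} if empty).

Variables eligible for adjustment (non-descendants of N6, excluding N6 and N7): {N1, N2, N3, N4, N9}.
Backdoor paths from N6 to N7:
  P1: N6 <- N3 -> N1 -> N7
  P2: N6 <- N1 -> N7
  P3: N6 <- N2 <- N1 -> N7
  P4: N6 <- N9 -> N7
The empty set is not sufficient: P1 (N6 <- N3 -> N1 -> N7) has no collider blocking it and no conditioned non-collider, so it is open.
Try {N1, N9}:
  P1: blocked at chain node N1 ∈ conditioning set.
  P2: blocked at fork node N1 ∈ conditioning set.
  P3: blocked at fork node N1 ∈ conditioning set.
  P4: blocked at fork node N9 ∈ conditioning set.
{N1, N9} contains no descendant of N6 and blocks every backdoor path.
Every element of {N1, N9} is needed (dropping N1 leaves P1 open; dropping N9 leaves P4 open), so no proper subset is valid.
Among all size-2 subsets of the eligible variables, only {N1, N9} blocks every backdoor path, so it is the unique smallest valid adjustment set.

{N1, N9}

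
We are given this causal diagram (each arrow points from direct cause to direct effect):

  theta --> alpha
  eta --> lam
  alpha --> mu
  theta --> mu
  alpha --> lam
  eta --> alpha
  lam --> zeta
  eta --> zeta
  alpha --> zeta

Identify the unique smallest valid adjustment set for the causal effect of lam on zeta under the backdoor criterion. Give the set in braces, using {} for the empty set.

Variables eligible for adjustment (non-descendants of lam, excluding lam and zeta): {alpha, eta, mu, theta}.
Backdoor paths from lam to zeta:
  P1: lam <- eta -> alpha -> zeta
  P2: lam <- eta -> zeta
  P3: lam <- alpha <- eta -> zeta
  P4: lam <- alpha -> zeta
The empty set is not sufficient: P1 (lam <- eta -> alpha -> zeta) has no collider blocking it and no conditioned non-collider, so it is open.
Try {alpha, eta}:
  P1: blocked at fork node eta ∈ conditioning set.
  P2: blocked at fork node eta ∈ conditioning set.
  P3: blocked at chain node alpha ∈ conditioning set.
  P4: blocked at fork node alpha ∈ conditioning set.
{alpha, eta} contains no descendant of lam and blocks every backdoor path.
Every element of {alpha, eta} is needed (dropping alpha leaves P4 open; dropping eta leaves P2 open), so no proper subset is valid.
Among all size-2 subsets of the eligible variables, only {alpha, eta} blocks every backdoor path, so it is the unique smallest valid adjustment set.

{alpha, eta}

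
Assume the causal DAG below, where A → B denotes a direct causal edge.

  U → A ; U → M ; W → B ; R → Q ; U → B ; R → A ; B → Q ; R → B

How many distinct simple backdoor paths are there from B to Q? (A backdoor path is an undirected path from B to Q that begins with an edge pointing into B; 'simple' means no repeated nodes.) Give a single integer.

2

A backdoor path from B to Q is any simple undirected path whose first edge points into B (i.e. leaves B via a parent).
Parents of B: {R, U, W}.
Enumerating:
  P1: B <- R -> Q
  P2: B <- U -> A <- R -> Q
That exhausts the simple backdoor paths. Count: 2.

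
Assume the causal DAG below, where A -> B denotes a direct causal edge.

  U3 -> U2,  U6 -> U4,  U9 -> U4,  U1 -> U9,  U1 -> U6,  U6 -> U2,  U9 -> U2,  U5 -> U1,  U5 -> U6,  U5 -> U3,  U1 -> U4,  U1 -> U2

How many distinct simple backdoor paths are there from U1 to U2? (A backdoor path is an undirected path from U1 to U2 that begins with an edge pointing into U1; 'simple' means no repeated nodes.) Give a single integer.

3

A backdoor path from U1 to U2 is any simple undirected path whose first edge points into U1 (i.e. leaves U1 via a parent).
Parents of U1: {U5}.
Enumerating:
  P1: U1 <- U5 -> U6 -> U2
  P2: U1 <- U5 -> U6 -> U4 <- U9 -> U2
  P3: U1 <- U5 -> U3 -> U2
That exhausts the simple backdoor paths. Count: 3.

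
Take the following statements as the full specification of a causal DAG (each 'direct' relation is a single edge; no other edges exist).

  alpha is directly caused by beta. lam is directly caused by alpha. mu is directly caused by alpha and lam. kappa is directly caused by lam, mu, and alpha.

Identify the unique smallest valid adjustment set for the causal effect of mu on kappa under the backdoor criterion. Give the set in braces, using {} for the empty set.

{alpha, lam}

Variables eligible for adjustment (non-descendants of mu, excluding mu and kappa): {alpha, beta, lam}.
Backdoor paths from mu to kappa:
  P1: mu <- alpha -> lam -> kappa
  P2: mu <- alpha -> kappa
  P3: mu <- lam <- alpha -> kappa
  P4: mu <- lam -> kappa
The empty set is not sufficient: P1 (mu <- alpha -> lam -> kappa) has no collider blocking it and no conditioned non-collider, so it is open.
Try {alpha, lam}:
  P1: blocked at fork node alpha ∈ conditioning set.
  P2: blocked at fork node alpha ∈ conditioning set.
  P3: blocked at chain node lam ∈ conditioning set.
  P4: blocked at fork node lam ∈ conditioning set.
{alpha, lam} contains no descendant of mu and blocks every backdoor path.
Every element of {alpha, lam} is needed (dropping alpha leaves P2 open; dropping lam leaves P4 open), so no proper subset is valid.
Among all size-2 subsets of the eligible variables, only {alpha, lam} blocks every backdoor path, so it is the unique smallest valid adjustment set.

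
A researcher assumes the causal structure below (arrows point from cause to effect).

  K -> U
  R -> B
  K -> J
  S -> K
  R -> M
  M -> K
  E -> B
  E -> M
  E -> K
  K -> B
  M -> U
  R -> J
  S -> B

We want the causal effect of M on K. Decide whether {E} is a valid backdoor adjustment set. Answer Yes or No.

Yes

Backdoor paths from M to K (paths whose first edge points into M):
  P1: M <- R -> B <- E -> K
  P2: M <- R -> B <- S -> K
  P3: M <- R -> B <- K
  P4: M <- R -> J <- K
  P5: M <- E -> K
  P6: M <- E -> B <- R -> J <- K
  P7: M <- E -> B <- S -> K
  P8: M <- E -> B <- K
Condition 1 (no descendant of M in the set): holds — descendants of M are {B, J, K, U}; none are in {E}.
Condition 2 (every backdoor path blocked by {E}):
  P1: blocked at collider B (neither it nor any descendant is in the conditioning set).
  P2: blocked at collider B (neither it nor any descendant is in the conditioning set).
  P3: blocked at collider B (neither it nor any descendant is in the conditioning set).
  P4: blocked at collider J (neither it nor any descendant is in the conditioning set).
  P5: blocked at fork node E ∈ conditioning set.
  P6: blocked at fork node E ∈ conditioning set.
  P7: blocked at fork node E ∈ conditioning set.
  P8: blocked at fork node E ∈ conditioning set.
{E} satisfies the backdoor criterion.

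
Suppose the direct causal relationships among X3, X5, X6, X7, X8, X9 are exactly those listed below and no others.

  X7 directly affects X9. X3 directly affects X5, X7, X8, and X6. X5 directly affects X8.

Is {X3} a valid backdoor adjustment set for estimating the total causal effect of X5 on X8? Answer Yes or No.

Yes

Backdoor paths from X5 to X8 (paths whose first edge points into X5):
  P1: X5 <- X3 -> X8
Condition 1 (no descendant of X5 in the set): holds — descendants of X5 are {X8}; none are in {X3}.
Condition 2 (every backdoor path blocked by {X3}):
  P1: blocked at fork node X3 ∈ conditioning set.
{X3} satisfies the backdoor criterion.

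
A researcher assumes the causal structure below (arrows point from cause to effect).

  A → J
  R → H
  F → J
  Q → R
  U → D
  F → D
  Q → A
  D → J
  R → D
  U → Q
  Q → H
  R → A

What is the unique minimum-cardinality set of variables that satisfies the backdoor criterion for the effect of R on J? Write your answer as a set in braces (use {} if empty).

{Q}

Variables eligible for adjustment (non-descendants of R, excluding R and J): {F, Q, U}.
Backdoor paths from R to J:
  P1: R <- Q <- U -> D <- F -> J
  P2: R <- Q <- U -> D -> J
  P3: R <- Q -> A -> J
The empty set is not sufficient: P2 (R <- Q <- U -> D -> J) has no collider blocking it and no conditioned non-collider, so it is open.
Try {Q}:
  P1: blocked at chain node Q ∈ conditioning set.
  P2: blocked at chain node Q ∈ conditioning set.
  P3: blocked at fork node Q ∈ conditioning set.
{Q} contains no descendant of R and blocks every backdoor path.
No other singleton works — e.g. {U} leaves P3 open — so {Q} is the unique smallest valid adjustment set.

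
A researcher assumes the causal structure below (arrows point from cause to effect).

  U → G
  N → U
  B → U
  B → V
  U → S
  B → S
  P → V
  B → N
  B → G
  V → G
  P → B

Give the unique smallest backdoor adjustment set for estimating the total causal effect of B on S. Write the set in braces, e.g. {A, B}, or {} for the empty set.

Variables eligible for adjustment (non-descendants of B, excluding B and S): {P}.
Backdoor paths from B to S:
  P1: B <- P -> V -> G <- U -> S
Each backdoor path contains an unconditioned collider, so every path is already blocked with the empty conditioning set:
  P1: blocked at collider G (neither it nor any descendant is in the conditioning set).
The empty set is therefore the unique smallest valid set.

{}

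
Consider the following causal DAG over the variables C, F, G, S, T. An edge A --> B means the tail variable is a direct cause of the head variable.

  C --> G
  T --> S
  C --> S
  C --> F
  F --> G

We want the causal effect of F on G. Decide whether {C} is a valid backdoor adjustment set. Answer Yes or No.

Yes

Backdoor paths from F to G (paths whose first edge points into F):
  P1: F <- C -> G
Condition 1 (no descendant of F in the set): holds — descendants of F are {G}; none are in {C}.
Condition 2 (every backdoor path blocked by {C}):
  P1: blocked at fork node C ∈ conditioning set.
{C} satisfies the backdoor criterion.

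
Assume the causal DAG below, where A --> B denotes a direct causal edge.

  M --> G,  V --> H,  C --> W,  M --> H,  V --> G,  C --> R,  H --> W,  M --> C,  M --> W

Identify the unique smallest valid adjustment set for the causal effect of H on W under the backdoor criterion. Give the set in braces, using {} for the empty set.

{M}

Variables eligible for adjustment (non-descendants of H, excluding H and W): {C, G, M, R, V}.
Backdoor paths from H to W:
  P1: H <- M -> C -> W
  P2: H <- M -> W
  P3: H <- V -> G <- M -> C -> W
  P4: H <- V -> G <- M -> W
The empty set is not sufficient: P1 (H <- M -> C -> W) has no collider blocking it and no conditioned non-collider, so it is open.
Try {M}:
  P1: blocked at fork node M ∈ conditioning set.
  P2: blocked at fork node M ∈ conditioning set.
  P3: blocked at collider G (neither it nor any descendant is in the conditioning set).
  P4: blocked at collider G (neither it nor any descendant is in the conditioning set).
{M} contains no descendant of H and blocks every backdoor path.
No other singleton works — e.g. {C} leaves P2 open — so {M} is the unique smallest valid adjustment set.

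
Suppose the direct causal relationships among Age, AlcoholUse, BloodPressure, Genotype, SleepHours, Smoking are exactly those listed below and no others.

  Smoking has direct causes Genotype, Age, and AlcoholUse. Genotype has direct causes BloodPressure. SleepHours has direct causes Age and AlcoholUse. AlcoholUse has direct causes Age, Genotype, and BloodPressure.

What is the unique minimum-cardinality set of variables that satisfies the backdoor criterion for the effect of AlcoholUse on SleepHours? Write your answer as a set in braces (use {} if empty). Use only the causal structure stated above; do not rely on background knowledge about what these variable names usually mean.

Variables eligible for adjustment (non-descendants of AlcoholUse, excluding AlcoholUse and SleepHours): {Age, BloodPressure, Genotype}.
Backdoor paths from AlcoholUse to SleepHours:
  P1: AlcoholUse <- Age -> SleepHours
  P2: AlcoholUse <- BloodPressure -> Genotype -> Smoking <- Age -> SleepHours
  P3: AlcoholUse <- Genotype -> Smoking <- Age -> SleepHours
The empty set is not sufficient: P1 (AlcoholUse <- Age -> SleepHours) has no collider blocking it and no conditioned non-collider, so it is open.
Try {Age}:
  P1: blocked at fork node Age ∈ conditioning set.
  P2: blocked at collider Smoking (neither it nor any descendant is in the conditioning set).
  P3: blocked at collider Smoking (neither it nor any descendant is in the conditioning set).
{Age} contains no descendant of AlcoholUse and blocks every backdoor path.
No other singleton works — e.g. {BloodPressure} leaves P1 open — so {Age} is the unique smallest valid adjustment set.

{Age}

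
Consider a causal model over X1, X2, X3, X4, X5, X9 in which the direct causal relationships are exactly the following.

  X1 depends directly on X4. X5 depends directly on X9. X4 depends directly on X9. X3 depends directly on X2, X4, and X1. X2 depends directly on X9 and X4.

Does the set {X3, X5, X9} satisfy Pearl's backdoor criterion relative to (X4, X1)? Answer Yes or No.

No

Backdoor paths from X4 to X1 (paths whose first edge points into X4):
  P1: X4 <- X9 -> X2 -> X3 <- X1
Condition 1 (no descendant of X4 in the set): FAILS — X3 is a descendant of X4.
Condition 2 (every backdoor path blocked by {X3, X5, X9}):
  P1: blocked at fork node X9 ∈ conditioning set.
{X3, X5, X9} does not satisfy the backdoor criterion.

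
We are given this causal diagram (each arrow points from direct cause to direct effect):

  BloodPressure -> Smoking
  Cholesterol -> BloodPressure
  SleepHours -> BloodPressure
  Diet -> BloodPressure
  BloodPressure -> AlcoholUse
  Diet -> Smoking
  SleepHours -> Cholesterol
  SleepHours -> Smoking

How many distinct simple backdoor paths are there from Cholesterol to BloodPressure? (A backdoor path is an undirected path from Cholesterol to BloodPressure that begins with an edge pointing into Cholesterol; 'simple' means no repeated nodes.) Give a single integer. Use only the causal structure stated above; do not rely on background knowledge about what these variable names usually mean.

3

A backdoor path from Cholesterol to BloodPressure is any simple undirected path whose first edge points into Cholesterol (i.e. leaves Cholesterol via a parent).
Parents of Cholesterol: {SleepHours}.
Enumerating:
  P1: Cholesterol <- SleepHours -> BloodPressure
  P2: Cholesterol <- SleepHours -> Smoking <- Diet -> BloodPressure
  P3: Cholesterol <- SleepHours -> Smoking <- BloodPressure
That exhausts the simple backdoor paths. Count: 3.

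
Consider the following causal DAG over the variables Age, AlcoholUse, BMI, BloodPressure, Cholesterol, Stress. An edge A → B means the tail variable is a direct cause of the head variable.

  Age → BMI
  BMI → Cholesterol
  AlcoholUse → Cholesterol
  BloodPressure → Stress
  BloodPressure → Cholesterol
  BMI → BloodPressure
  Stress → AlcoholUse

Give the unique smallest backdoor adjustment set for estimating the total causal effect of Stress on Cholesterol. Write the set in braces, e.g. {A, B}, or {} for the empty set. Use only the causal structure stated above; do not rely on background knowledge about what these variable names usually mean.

Variables eligible for adjustment (non-descendants of Stress, excluding Stress and Cholesterol): {Age, BMI, BloodPressure}.
Backdoor paths from Stress to Cholesterol:
  P1: Stress <- BloodPressure <- BMI -> Cholesterol
  P2: Stress <- BloodPressure -> Cholesterol
The empty set is not sufficient: P1 (Stress <- BloodPressure <- BMI -> Cholesterol) has no collider blocking it and no conditioned non-collider, so it is open.
Try {BloodPressure}:
  P1: blocked at chain node BloodPressure ∈ conditioning set.
  P2: blocked at fork node BloodPressure ∈ conditioning set.
{BloodPressure} contains no descendant of Stress and blocks every backdoor path.
No other singleton works — e.g. {Age} leaves P1 open — so {BloodPressure} is the unique smallest valid adjustment set.

{BloodPressure}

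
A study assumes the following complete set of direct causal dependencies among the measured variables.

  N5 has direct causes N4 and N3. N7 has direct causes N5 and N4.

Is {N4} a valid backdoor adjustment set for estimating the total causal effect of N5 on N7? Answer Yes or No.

Yes

Backdoor paths from N5 to N7 (paths whose first edge points into N5):
  P1: N5 <- N4 -> N7
Condition 1 (no descendant of N5 in the set): holds — descendants of N5 are {N7}; none are in {N4}.
Condition 2 (every backdoor path blocked by {N4}):
  P1: blocked at fork node N4 ∈ conditioning set.
{N4} satisfies the backdoor criterion.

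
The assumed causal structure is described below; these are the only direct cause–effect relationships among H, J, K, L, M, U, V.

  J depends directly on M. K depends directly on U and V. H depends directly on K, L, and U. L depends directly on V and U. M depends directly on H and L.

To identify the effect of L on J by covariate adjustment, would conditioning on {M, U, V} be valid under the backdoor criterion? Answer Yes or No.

No

Backdoor paths from L to J (paths whose first edge points into L):
  P1: L <- V -> K <- U -> H -> M -> J
  P2: L <- V -> K -> H -> M -> J
  P3: L <- U -> K -> H -> M -> J
  P4: L <- U -> H -> M -> J
Condition 1 (no descendant of L in the set): FAILS — M is a descendant of L.
Condition 2 (every backdoor path blocked by {M, U, V}):
  P1: blocked at fork node V ∈ conditioning set.
  P2: blocked at fork node V ∈ conditioning set.
  P3: blocked at fork node U ∈ conditioning set.
  P4: blocked at fork node U ∈ conditioning set.
{M, U, V} does not satisfy the backdoor criterion.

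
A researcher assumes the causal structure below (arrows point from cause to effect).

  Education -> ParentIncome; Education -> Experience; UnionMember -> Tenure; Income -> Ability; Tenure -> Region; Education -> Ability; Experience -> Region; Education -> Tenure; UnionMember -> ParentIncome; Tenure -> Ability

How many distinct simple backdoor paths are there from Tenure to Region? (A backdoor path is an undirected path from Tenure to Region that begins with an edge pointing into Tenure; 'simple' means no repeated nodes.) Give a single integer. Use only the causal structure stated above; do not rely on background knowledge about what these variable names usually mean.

2

A backdoor path from Tenure to Region is any simple undirected path whose first edge points into Tenure (i.e. leaves Tenure via a parent).
Parents of Tenure: {Education, UnionMember}.
Enumerating:
  P1: Tenure <- Education -> Experience -> Region
  P2: Tenure <- UnionMember -> ParentIncome <- Education -> Experience -> Region
That exhausts the simple backdoor paths. Count: 2.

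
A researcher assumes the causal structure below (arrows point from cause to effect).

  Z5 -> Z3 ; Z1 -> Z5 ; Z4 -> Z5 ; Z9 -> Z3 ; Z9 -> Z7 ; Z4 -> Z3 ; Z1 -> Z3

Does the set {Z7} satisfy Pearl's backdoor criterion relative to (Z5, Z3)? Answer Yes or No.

No

Backdoor paths from Z5 to Z3 (paths whose first edge points into Z5):
  P1: Z5 <- Z4 -> Z3
  P2: Z5 <- Z1 -> Z3
Condition 1 (no descendant of Z5 in the set): holds — descendants of Z5 are {Z3}; none are in {Z7}.
Condition 2 (every backdoor path blocked by {Z7}):
  P1: open — no interior node is in the conditioning set.
  P2: open — no interior node is in the conditioning set.
{Z7} does not satisfy the backdoor criterion.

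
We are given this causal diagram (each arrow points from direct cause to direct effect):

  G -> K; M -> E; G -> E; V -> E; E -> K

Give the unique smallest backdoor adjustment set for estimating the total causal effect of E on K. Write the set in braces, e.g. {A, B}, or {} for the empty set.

{G}

Variables eligible for adjustment (non-descendants of E, excluding E and K): {G, M, V}.
Backdoor paths from E to K:
  P1: E <- G -> K
The empty set is not sufficient: P1 (E <- G -> K) has no collider blocking it and no conditioned non-collider, so it is open.
Try {G}:
  P1: blocked at fork node G ∈ conditioning set.
{G} contains no descendant of E and blocks every backdoor path.
No other singleton works — e.g. {V} leaves P1 open — so {G} is the unique smallest valid adjustment set.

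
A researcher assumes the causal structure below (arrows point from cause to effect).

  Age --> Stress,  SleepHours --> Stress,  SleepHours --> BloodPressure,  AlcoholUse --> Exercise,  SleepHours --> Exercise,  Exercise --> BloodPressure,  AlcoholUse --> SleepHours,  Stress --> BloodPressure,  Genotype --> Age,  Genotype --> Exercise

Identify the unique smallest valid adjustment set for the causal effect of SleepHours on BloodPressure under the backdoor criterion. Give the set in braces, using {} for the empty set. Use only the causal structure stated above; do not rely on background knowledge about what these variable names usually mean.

{AlcoholUse}

Variables eligible for adjustment (non-descendants of SleepHours, excluding SleepHours and BloodPressure): {Age, AlcoholUse, Genotype}.
Backdoor paths from SleepHours to BloodPressure:
  P1: SleepHours <- AlcoholUse -> Exercise <- Genotype -> Age -> Stress -> BloodPressure
  P2: SleepHours <- AlcoholUse -> Exercise -> BloodPressure
The empty set is not sufficient: P2 (SleepHours <- AlcoholUse -> Exercise -> BloodPressure) has no collider blocking it and no conditioned non-collider, so it is open.
Try {AlcoholUse}:
  P1: blocked at fork node AlcoholUse ∈ conditioning set.
  P2: blocked at fork node AlcoholUse ∈ conditioning set.
{AlcoholUse} contains no descendant of SleepHours and blocks every backdoor path.
No other singleton works — e.g. {Genotype} leaves P2 open — so {AlcoholUse} is the unique smallest valid adjustment set.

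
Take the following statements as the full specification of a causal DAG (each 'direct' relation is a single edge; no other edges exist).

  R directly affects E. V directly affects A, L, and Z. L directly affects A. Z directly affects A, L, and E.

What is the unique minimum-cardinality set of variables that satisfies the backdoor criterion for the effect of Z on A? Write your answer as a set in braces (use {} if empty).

{V}

Variables eligible for adjustment (non-descendants of Z, excluding Z and A): {R, V}.
Backdoor paths from Z to A:
  P1: Z <- V -> L -> A
  P2: Z <- V -> A
The empty set is not sufficient: P1 (Z <- V -> L -> A) has no collider blocking it and no conditioned non-collider, so it is open.
Try {V}:
  P1: blocked at fork node V ∈ conditioning set.
  P2: blocked at fork node V ∈ conditioning set.
{V} contains no descendant of Z and blocks every backdoor path.
No other singleton works — e.g. {R} leaves P1 open — so {V} is the unique smallest valid adjustment set.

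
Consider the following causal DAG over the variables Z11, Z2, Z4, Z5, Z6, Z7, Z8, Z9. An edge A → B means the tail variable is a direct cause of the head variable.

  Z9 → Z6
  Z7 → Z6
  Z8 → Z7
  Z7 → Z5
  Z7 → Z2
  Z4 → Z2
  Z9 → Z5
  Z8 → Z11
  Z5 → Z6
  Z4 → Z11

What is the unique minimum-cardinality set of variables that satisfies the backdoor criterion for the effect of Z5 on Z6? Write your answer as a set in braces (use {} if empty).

{Z7, Z9}

Variables eligible for adjustment (non-descendants of Z5, excluding Z5 and Z6): {Z11, Z2, Z4, Z7, Z8, Z9}.
Backdoor paths from Z5 to Z6:
  P1: Z5 <- Z9 -> Z6
  P2: Z5 <- Z7 -> Z6
The empty set is not sufficient: P1 (Z5 <- Z9 -> Z6) has no collider blocking it and no conditioned non-collider, so it is open.
Try {Z7, Z9}:
  P1: blocked at fork node Z9 ∈ conditioning set.
  P2: blocked at fork node Z7 ∈ conditioning set.
{Z7, Z9} contains no descendant of Z5 and blocks every backdoor path.
Every element of {Z7, Z9} is needed (dropping Z7 leaves P2 open; dropping Z9 leaves P1 open), so no proper subset is valid.
Among all size-2 subsets of the eligible variables, only {Z7, Z9} blocks every backdoor path, so it is the unique smallest valid adjustment set.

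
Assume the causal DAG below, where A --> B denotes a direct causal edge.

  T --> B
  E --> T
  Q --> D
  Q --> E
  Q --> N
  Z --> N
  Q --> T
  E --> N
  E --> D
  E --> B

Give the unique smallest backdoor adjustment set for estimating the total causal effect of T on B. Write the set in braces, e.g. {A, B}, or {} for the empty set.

{E}

Variables eligible for adjustment (non-descendants of T, excluding T and B): {D, E, N, Q, Z}.
Backdoor paths from T to B:
  P1: T <- Q -> E -> B
  P2: T <- Q -> D <- E -> B
  P3: T <- Q -> N <- E -> B
  P4: T <- E -> B
The empty set is not sufficient: P1 (T <- Q -> E -> B) has no collider blocking it and no conditioned non-collider, so it is open.
Try {E}:
  P1: blocked at chain node E ∈ conditioning set.
  P2: blocked at collider D (neither it nor any descendant is in the conditioning set).
  P3: blocked at collider N (neither it nor any descendant is in the conditioning set).
  P4: blocked at fork node E ∈ conditioning set.
{E} contains no descendant of T and blocks every backdoor path.
No other singleton works — e.g. {Z} leaves P1 open — so {E} is the unique smallest valid adjustment set.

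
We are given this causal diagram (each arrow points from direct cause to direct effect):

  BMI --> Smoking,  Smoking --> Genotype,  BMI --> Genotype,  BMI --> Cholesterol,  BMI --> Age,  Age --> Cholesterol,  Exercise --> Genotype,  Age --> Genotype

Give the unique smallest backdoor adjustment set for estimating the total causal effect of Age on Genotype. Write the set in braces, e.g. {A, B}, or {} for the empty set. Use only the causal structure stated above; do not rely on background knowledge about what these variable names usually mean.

{BMI}

Variables eligible for adjustment (non-descendants of Age, excluding Age and Genotype): {BMI, Exercise, Smoking}.
Backdoor paths from Age to Genotype:
  P1: Age <- BMI -> Smoking -> Genotype
  P2: Age <- BMI -> Genotype
The empty set is not sufficient: P1 (Age <- BMI -> Smoking -> Genotype) has no collider blocking it and no conditioned non-collider, so it is open.
Try {BMI}:
  P1: blocked at fork node BMI ∈ conditioning set.
  P2: blocked at fork node BMI ∈ conditioning set.
{BMI} contains no descendant of Age and blocks every backdoor path.
No other singleton works — e.g. {Smoking} leaves P2 open — so {BMI} is the unique smallest valid adjustment set.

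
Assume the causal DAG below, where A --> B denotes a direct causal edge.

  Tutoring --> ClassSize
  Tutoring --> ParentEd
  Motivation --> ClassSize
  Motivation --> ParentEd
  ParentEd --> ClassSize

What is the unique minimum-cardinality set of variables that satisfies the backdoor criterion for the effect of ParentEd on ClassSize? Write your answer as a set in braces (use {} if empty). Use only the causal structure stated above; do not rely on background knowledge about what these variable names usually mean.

Variables eligible for adjustment (non-descendants of ParentEd, excluding ParentEd and ClassSize): {Motivation, Tutoring}.
Backdoor paths from ParentEd to ClassSize:
  P1: ParentEd <- Motivation -> ClassSize
  P2: ParentEd <- Tutoring -> ClassSize
The empty set is not sufficient: P1 (ParentEd <- Motivation -> ClassSize) has no collider blocking it and no conditioned non-collider, so it is open.
Try {Motivation, Tutoring}:
  P1: blocked at fork node Motivation ∈ conditioning set.
  P2: blocked at fork node Tutoring ∈ conditioning set.
{Motivation, Tutoring} contains no descendant of ParentEd and blocks every backdoor path.
Every element of {Motivation, Tutoring} is needed (dropping Motivation leaves P1 open; dropping Tutoring leaves P2 open), so no proper subset is valid.
Among all size-2 subsets of the eligible variables, only {Motivation, Tutoring} blocks every backdoor path, so it is the unique smallest valid adjustment set.

{Motivation, Tutoring}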